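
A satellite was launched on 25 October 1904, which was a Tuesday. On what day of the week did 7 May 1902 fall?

Count forward from the earlier date (May 7, 1902) to the later (October 25, 1904):
Day-of-year of May 7, 1902: 127.
Day-of-year of October 25, 1904: 299.
1902 has 365 days, so 365 − 127 = 238 days remain in 1902.
Full years: 1903: 365. Sum = 365.
Total: 238 + 365 + 299 = 902 days.
902 mod 7 = 6, so 6 days before Tuesday is Wednesday.

Wednesday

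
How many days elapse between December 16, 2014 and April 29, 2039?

From December 16, 2014 to December 16, 2038: 24 years, of which 6 contain a Feb 29 — 18×365 + 6×366 = 8766 days.
December 2038: 31 − 16 = 15 days remain.
Then January (31), February 2039 (28), March (31): 31 + 28 + 31 = 90 days.
April 1–29, 2039: 29 days.
Residual: 134 days.
Total: 8900 days.

8900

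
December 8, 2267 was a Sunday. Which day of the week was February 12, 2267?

Count forward from the earlier date (February 12, 2267) to the later (December 8, 2267):
February 2267: 28 − 12 = 16 days remain (2267 is not a leap year, so February has 28 days).
Then 9 full months totalling 275 days.
December 1–8, 2267: 8 days.
Total: 16 + 275 + 8 = 299 days.
299 mod 7 = 5, so 5 days before Sunday is Tuesday.

Tuesday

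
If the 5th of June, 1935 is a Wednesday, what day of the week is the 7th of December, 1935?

June 1935: 30 − 5 = 25 days remain.
Then July (31), August (31), September (30), October (31), November (30): 31 + 31 + 30 + 31 + 30 = 153 days.
December 1–7, 1935: 7 days.
Total: 25 + 153 + 7 = 185 days.
185 mod 7 = 3, so 3 days after Wednesday is Saturday.

Saturday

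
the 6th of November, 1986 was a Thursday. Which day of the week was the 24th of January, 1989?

Tuesday

Day-of-year of November 6, 1986: 310.
Day-of-year of January 24, 1989: 24.
1986 has 365 days, so 365 − 310 = 55 days remain in 1986.
Full years: 1987: 365; 1988: 366. Sum = 731.
Total: 55 + 731 + 24 = 810 days.
810 mod 7 = 5, so 5 days after Thursday is Tuesday.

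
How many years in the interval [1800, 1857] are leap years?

Years divisible by 4: 1800, 1804, …, 1856 — 15 in all.
Of these, 1800 is divisible by 100 but not 400, so not leap.
Leap years: 15 − 1 = 14.

14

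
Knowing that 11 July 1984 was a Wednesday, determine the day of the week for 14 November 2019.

Thursday

From July 11, 1984 to July 11, 2019: 35 years, of which 8 contain a Feb 29 — 27×365 + 8×366 = 12783 days.
(2000 is a leap year (divisible by 400).)
July 2019: 31 − 11 = 20 days remain.
Then August (31), September (30), October (31): 31 + 30 + 31 = 92 days.
November 1–14, 2019: 14 days.
Residual: 126 days.
Total: 12909 days.
12909 mod 7 = 1, so 1 day after Wednesday is Thursday.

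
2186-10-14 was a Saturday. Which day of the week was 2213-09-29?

From October 14, 2186 to October 14, 2212: 26 years, of which 6 contain a Feb 29 — 20×365 + 6×366 = 9496 days.
(2200 is not a leap year (divisible by 100 but not 400).)
October 2212: 31 − 14 = 17 days remain.
Then 10 full months totalling 304 days.
September 1–29, 2213: 29 days.
Residual: 350 days.
Total: 9846 days.
9846 mod 7 = 4, so 4 days after Saturday is Wednesday.

Wednesday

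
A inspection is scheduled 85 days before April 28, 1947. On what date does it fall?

February 2, 1947

Count 85 days before April 28, 1947:
February 1947: 28 − 2 = 26 days remain (1947 is not a leap year, so February has 28 days).
Then March (31): 31 days.
April 1–28, 1947: 28 days.
Total: 26 + 31 + 28 = 85 days.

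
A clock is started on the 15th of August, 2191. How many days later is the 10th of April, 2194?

August 15, 2191 → August 15, 2192: 366 days (2192 is a leap year).
August 15, 2192 → August 15, 2193: 365 days.
August 2193: 31 − 15 = 16 days remain.
Then September (30), October (31), November (30), December (31), January (31), February 2194 (28), March (31): 30 + 31 + 30 + 31 + 31 + 28 + 31 = 212 days.
April 1–10, 2194: 10 days.
Residual: 238 days.
Total: 969 days.

969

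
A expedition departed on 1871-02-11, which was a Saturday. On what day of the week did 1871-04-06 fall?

Thursday

February 1871: 28 − 11 = 17 days remain (1871 is not a leap year, so February has 28 days).
Then March (31): 31 days.
April 1–6, 1871: 6 days.
Total: 17 + 31 + 6 = 54 days.
54 mod 7 = 5, so 5 days after Saturday is Thursday.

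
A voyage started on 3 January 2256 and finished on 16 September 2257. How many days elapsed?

Day-of-year of January 3, 2256: 3.
Day-of-year of September 16, 2257: 259.
2256 has 366 days, so 366 − 3 = 363 days remain in 2256.
Total: 363 + 259 = 622 days.

622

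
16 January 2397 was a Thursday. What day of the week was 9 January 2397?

Count forward from the earlier date (January 9, 2397) to the later (January 16, 2397):
Within January 2397: 16 − 9 = 7 days.
7 is a multiple of 7, so 9 January 2397 falls on the same weekday: Thursday.

Thursday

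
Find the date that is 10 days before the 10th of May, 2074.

the 30th of April, 2074

Count 10 days before May 10, 2074:
April 2074: 30 − 30 = 0 days remain.
May 1–10, 2074: 10 days.
Total: 0 + 10 = 10 days.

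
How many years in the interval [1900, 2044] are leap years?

36

Years divisible by 4: 1900, 1904, …, 2044 — 37 in all.
Of these, 1900 is divisible by 100 but not 400, so not leap.
2000 is divisible by 400, so still leap.
Leap years: 37 − 1 = 36.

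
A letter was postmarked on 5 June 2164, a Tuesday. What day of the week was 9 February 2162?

Count forward from the earlier date (February 9, 2162) to the later (June 5, 2164):
Day-of-year of February 9, 2162: 40.
Day-of-year of June 5, 2164: 157.
2162 has 365 days, so 365 − 40 = 325 days remain in 2162.
Full years: 2163: 365. Sum = 365.
Total: 325 + 365 + 157 = 847 days.
847 is a multiple of 7, so 9 February 2162 falls on the same weekday: Tuesday.

Tuesday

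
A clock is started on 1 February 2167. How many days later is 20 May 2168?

Day-of-year of February 1, 2167: 32.
Day-of-year of May 20, 2168: 141.
2167 has 365 days, so 365 − 32 = 333 days remain in 2167.
Total: 333 + 141 = 474 days.

474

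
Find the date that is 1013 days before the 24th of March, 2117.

the 15th of June, 2114

Count 1013 days before March 24, 2117:
June 15, 2114 → June 15, 2115: 365 days.
June 15, 2115 → June 15, 2116: 366 days (2116 is a leap year).
June 2116: 30 − 15 = 15 days remain.
Then July (31), August (31), September (30), October (31), November (30), December (31), January (31), February 2117 (28): 31 + 31 + 30 + 31 + 30 + 31 + 31 + 28 = 243 days.
March 1–24, 2117: 24 days.
Residual: 282 days.
Total: 1013 days.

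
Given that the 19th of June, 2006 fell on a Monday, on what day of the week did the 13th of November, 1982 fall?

Count forward from the earlier date (November 13, 1982) to the later (June 19, 2006):
Day-of-year of November 13, 1982: 317.
Day-of-year of June 19, 2006: 170.
1982 has 365 days, so 365 − 317 = 48 days remain in 1982.
Full years 1983–2005: 17 common + 6 leap = 17×365 + 6×366 = 8401 days.
Total: 48 + 8401 + 170 = 8619 days.
8619 mod 7 = 2, so 2 days before Monday is Saturday.

Saturday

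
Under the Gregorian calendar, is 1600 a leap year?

Yes

1600 is a leap year (divisible by 400).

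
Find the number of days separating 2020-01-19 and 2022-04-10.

January 2020: 31 − 19 = 12 days remain.
Then 26 full months totalling 790 days.
April 1–10, 2022: 10 days.
Total: 12 + 790 + 10 = 812 days.

812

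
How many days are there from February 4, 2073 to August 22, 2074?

February 4, 2073 → February 4, 2074: 365 days.
February 2074: 28 − 4 = 24 days remain (2074 is not a leap year, so February has 28 days).
Then March (31), April (30), May (31), June (30), July (31): 31 + 30 + 31 + 30 + 31 = 153 days.
August 1–22, 2074: 22 days.
Residual: 199 days.
Total: 564 days.

564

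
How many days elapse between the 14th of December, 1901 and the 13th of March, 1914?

4472

From December 14, 1901 to December 14, 1913: 12 years, of which 3 contain a Feb 29 — 9×365 + 3×366 = 4383 days.
December 1913: 31 − 14 = 17 days remain.
Then January (31), February 1914 (28): 31 + 28 = 59 days.
March 1–13, 1914: 13 days.
Residual: 89 days.
Total: 4472 days.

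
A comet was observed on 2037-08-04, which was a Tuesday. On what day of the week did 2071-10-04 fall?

Sunday

Day-of-year of August 4, 2037: 216.
Day-of-year of October 4, 2071: 277.
2037 has 365 days, so 365 − 216 = 149 days remain in 2037.
Full years 2038–2070: 25 common + 8 leap = 25×365 + 8×366 = 12053 days.
Total: 149 + 12053 + 277 = 12479 days.
12479 mod 7 = 5, so 5 days after Tuesday is Sunday.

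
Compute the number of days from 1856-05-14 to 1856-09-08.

May 1856: 31 − 14 = 17 days remain.
Then June (30), July (31), August (31): 30 + 31 + 31 = 92 days.
September 1–8, 1856: 8 days.
Total: 17 + 92 + 8 = 117 days.

117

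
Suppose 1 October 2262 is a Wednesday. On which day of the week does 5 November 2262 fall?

Wednesday

October 2262: 31 − 1 = 30 days remain.
November 1–5, 2262: 5 days.
Total: 30 + 5 = 35 days.
35 is a multiple of 7, so 5 November 2262 falls on the same weekday: Wednesday.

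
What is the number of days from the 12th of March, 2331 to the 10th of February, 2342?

3988

From March 12, 2331 to March 12, 2341: 10 years, of which 3 contain a Feb 29 — 7×365 + 3×366 = 3653 days.
March 2341: 31 − 12 = 19 days remain.
Then 10 full months totalling 306 days.
February 1–10, 2342: 10 days (2342 is not a leap year).
Residual: 335 days.
Total: 3988 days.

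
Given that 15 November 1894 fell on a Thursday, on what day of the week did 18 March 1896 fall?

Day-of-year of November 15, 1894: 319.
Day-of-year of March 18, 1896: 78.
1894 has 365 days, so 365 − 319 = 46 days remain in 1894.
Full years: 1895: 365. Sum = 365.
Total: 46 + 365 + 78 = 489 days.
489 mod 7 = 6, so 6 days after Thursday is Wednesday.

Wednesday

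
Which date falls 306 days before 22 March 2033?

20 May 2032

Count 306 days before March 22, 2033:
May 2032: 31 − 20 = 11 days remain.
Then 9 full months totalling 273 days.
March 1–22, 2033: 22 days.
Total: 11 + 273 + 22 = 306 days.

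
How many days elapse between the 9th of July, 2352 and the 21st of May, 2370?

6525

Day-of-year of July 9, 2352: 191.
Day-of-year of May 21, 2370: 141.
2352 has 366 days, so 366 − 191 = 175 days remain in 2352.
Full years 2353–2369: 13 common + 4 leap = 13×365 + 4×366 = 6209 days.
Total: 175 + 6209 + 141 = 6525 days.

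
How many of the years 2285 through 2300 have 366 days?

Years divisible by 4 in [2285, 2300]: 2288, 2292, 2296, 2300.
Of these, 2300 is divisible by 100 but not 400, so not leap.
Leap years: 4 − 1 = 3.

3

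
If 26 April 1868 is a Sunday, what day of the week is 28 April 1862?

Monday

Count forward from the earlier date (April 28, 1862) to the later (April 26, 1868):
April 28, 1862 → April 28, 1863: 365 days.
April 28, 1863 → April 28, 1864: 366 days (1864 is a leap year).
April 28, 1864 → April 28, 1865: 365 days.
April 28, 1865 → April 28, 1866: 365 days.
April 28, 1866 → April 28, 1867: 365 days.
April 1867: 30 − 28 = 2 days remain.
Then 11 full months totalling 336 days.
April 1–26, 1868: 26 days.
Residual: 364 days.
Total: 2190 days.
2190 mod 7 = 6, so 6 days before Sunday is Monday.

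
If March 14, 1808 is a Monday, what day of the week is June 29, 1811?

Saturday

March 14, 1808 → March 14, 1809: 365 days.
March 14, 1809 → March 14, 1810: 365 days.
March 14, 1810 → March 14, 1811: 365 days.
March 1811: 31 − 14 = 17 days remain.
Then April (30), May (31): 30 + 31 = 61 days.
June 1–29, 1811: 29 days.
Residual: 107 days.
Total: 1202 days.
1202 mod 7 = 5, so 5 days after Monday is Saturday.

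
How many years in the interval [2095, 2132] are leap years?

9

Years divisible by 4 in [2095, 2132]: 2096, 2100, 2104, 2108, 2112, 2116, 2120, 2124, 2128, 2132.
Of these, 2100 is divisible by 100 but not 400, so not leap.
Leap years: 10 − 1 = 9.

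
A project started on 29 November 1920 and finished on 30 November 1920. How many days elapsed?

1

Within November 1920: 30 − 29 = 1 day.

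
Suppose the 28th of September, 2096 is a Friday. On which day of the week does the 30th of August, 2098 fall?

Day-of-year of September 28, 2096: 272.
Day-of-year of August 30, 2098: 242.
2096 has 366 days, so 366 − 272 = 94 days remain in 2096.
Full years: 2097: 365. Sum = 365.
Total: 94 + 365 + 242 = 701 days.
701 mod 7 = 1, so 1 day after Friday is Saturday.

Saturday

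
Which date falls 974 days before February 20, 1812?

June 21, 1809

Count 974 days before February 20, 1812:
June 21, 1809 → June 21, 1810: 365 days.
June 21, 1810 → June 21, 1811: 365 days.
June 1811: 30 − 21 = 9 days remain.
Then July (31), August (31), September (30), October (31), November (30), December (31), January (31): 31 + 31 + 30 + 31 + 30 + 31 + 31 = 215 days.
February 1–20, 1812: 20 days (1812 is a leap year).
Residual: 244 days.
Total: 974 days.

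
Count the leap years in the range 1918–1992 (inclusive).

Years divisible by 4: 1920, 1924, …, 1992 — 19 in all.
No century exceptions apply. Count: 19.

19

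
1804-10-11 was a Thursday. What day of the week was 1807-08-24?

Monday

October 11, 1804 → October 11, 1805: 365 days.
October 11, 1805 → October 11, 1806: 365 days.
October 1806: 31 − 11 = 20 days remain.
Then 9 full months totalling 273 days.
August 1–24, 1807: 24 days.
Residual: 317 days.
Total: 1047 days.
1047 mod 7 = 4, so 4 days after Thursday is Monday.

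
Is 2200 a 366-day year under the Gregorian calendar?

No

2200 is not a leap year (divisible by 100 but not 400).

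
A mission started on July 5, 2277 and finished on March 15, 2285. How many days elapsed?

From July 5, 2277 to July 5, 2284: 7 years, of which 2 contain a Feb 29 — 5×365 + 2×366 = 2557 days.
July 2284: 31 − 5 = 26 days remain.
Then August (31), September (30), October (31), November (30), December (31), January (31), February 2285 (28): 31 + 30 + 31 + 30 + 31 + 31 + 28 = 212 days.
March 1–15, 2285: 15 days.
Residual: 253 days.
Total: 2810 days.

2810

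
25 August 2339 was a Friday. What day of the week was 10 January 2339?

Tuesday

Count forward from the earlier date (January 10, 2339) to the later (August 25, 2339):
January 2339: 31 − 10 = 21 days remain.
Then February 2339 (28), March (31), April (30), May (31), June (30), July (31): 28 + 31 + 30 + 31 + 30 + 31 = 181 days.
August 1–25, 2339: 25 days.
Total: 21 + 181 + 25 = 227 days.
227 mod 7 = 3, so 3 days before Friday is Tuesday.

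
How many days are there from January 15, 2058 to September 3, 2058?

January 2058: 31 − 15 = 16 days remain.
Then February 2058 (28), March (31), April (30), May (31), June (30), July (31), August (31): 28 + 31 + 30 + 31 + 30 + 31 + 31 = 212 days.
September 1–3, 2058: 3 days.
Total: 16 + 212 + 3 = 231 days.

231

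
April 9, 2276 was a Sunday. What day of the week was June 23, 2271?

Friday

Count forward from the earlier date (June 23, 2271) to the later (April 9, 2276):
Day-of-year of June 23, 2271: 174.
Day-of-year of April 9, 2276: 100.
2271 has 365 days, so 365 − 174 = 191 days remain in 2271.
Full years: 2272: 366; 2273: 365; 2274: 365; 2275: 365. Sum = 1461.
Total: 191 + 1461 + 100 = 1752 days.
1752 mod 7 = 2, so 2 days before Sunday is Friday.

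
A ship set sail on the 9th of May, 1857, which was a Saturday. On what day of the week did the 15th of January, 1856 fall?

Count forward from the earlier date (January 15, 1856) to the later (May 9, 1857):
January 1856: 31 − 15 = 16 days remain.
Then 15 full months totalling 455 days.
May 1–9, 1857: 9 days.
Total: 16 + 455 + 9 = 480 days.
480 mod 7 = 4, so 4 days before Saturday is Tuesday.

Tuesday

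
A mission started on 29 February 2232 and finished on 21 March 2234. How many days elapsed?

February 2232: 29 − 29 = 0 days remain (2232 is a leap year, so February has 29 days).
Then 24 full months totalling 730 days.
March 1–21, 2234: 21 days.
Total: 0 + 730 + 21 = 751 days.

751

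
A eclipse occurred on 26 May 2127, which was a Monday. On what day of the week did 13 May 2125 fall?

Count forward from the earlier date (May 13, 2125) to the later (May 26, 2127):
Day-of-year of May 13, 2125: 133.
Day-of-year of May 26, 2127: 146.
2125 has 365 days, so 365 − 133 = 232 days remain in 2125.
Full years: 2126: 365. Sum = 365.
Total: 232 + 365 + 146 = 743 days.
743 mod 7 = 1, so 1 day before Monday is Sunday.

Sunday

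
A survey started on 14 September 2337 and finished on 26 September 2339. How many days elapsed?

September 14, 2337 → September 14, 2338: 365 days.
September 14, 2338 → September 14, 2339: 365 days.
Within September 2339: 26 − 14 = 12 days.
Total: 742 days.

742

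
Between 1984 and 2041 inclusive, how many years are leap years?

15

Years divisible by 4: 1984, 1988, …, 2040 — 15 in all.
2000 is divisible by 400, so still leap.
No century exceptions apply. Count: 15.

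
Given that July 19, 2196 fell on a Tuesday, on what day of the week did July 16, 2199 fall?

Tuesday

Day-of-year of July 19, 2196: 201.
Day-of-year of July 16, 2199: 197.
2196 has 366 days, so 366 − 201 = 165 days remain in 2196.
Full years: 2197: 365; 2198: 365. Sum = 730.
Total: 165 + 730 + 197 = 1092 days.
1092 is a multiple of 7, so July 16, 2199 falls on the same weekday: Tuesday.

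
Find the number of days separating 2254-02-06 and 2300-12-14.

Day-of-year of February 6, 2254: 37.
Day-of-year of December 14, 2300: 348.
2254 has 365 days, so 365 − 37 = 328 days remain in 2254.
Full years 2255–2299: 34 common + 11 leap = 34×365 + 11×366 = 16436 days.
Total: 328 + 16436 + 348 = 17112 days.

17112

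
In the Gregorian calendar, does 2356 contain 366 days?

2356 is a leap year.

Yes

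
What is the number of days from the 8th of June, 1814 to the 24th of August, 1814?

77

June 1814: 30 − 8 = 22 days remain.
Then July (31): 31 days.
August 1–24, 1814: 24 days.
Total: 22 + 31 + 24 = 77 days.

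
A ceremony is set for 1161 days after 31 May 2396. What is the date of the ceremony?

5 August 2399

Count 1161 days after May 31, 2396:
May 31, 2396 → May 31, 2397: 365 days.
May 31, 2397 → May 31, 2398: 365 days.
May 31, 2398 → May 31, 2399: 365 days.
May 2399: 31 − 31 = 0 days remain.
Then June (30), July (31): 30 + 31 = 61 days.
August 1–5, 2399: 5 days.
Residual: 66 days.
Total: 1161 days.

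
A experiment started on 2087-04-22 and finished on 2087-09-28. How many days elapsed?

April 2087: 30 − 22 = 8 days remain.
Then May (31), June (30), July (31), August (31): 31 + 30 + 31 + 31 = 123 days.
September 1–28, 2087: 28 days.
Total: 8 + 123 + 28 = 159 days.

159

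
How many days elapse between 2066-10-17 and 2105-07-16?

Day-of-year of October 17, 2066: 290.
Day-of-year of July 16, 2105: 197.
2066 has 365 days, so 365 − 290 = 75 days remain in 2066.
Full years 2067–2104: 29 common + 9 leap = 29×365 + 9×366 = 13879 days.
Total: 75 + 13879 + 197 = 14151 days.

14151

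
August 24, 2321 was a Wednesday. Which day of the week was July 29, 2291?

Wednesday

Count forward from the earlier date (July 29, 2291) to the later (August 24, 2321):
Day-of-year of July 29, 2291: 210.
Day-of-year of August 24, 2321: 236.
2291 has 365 days, so 365 − 210 = 155 days remain in 2291.
Full years 2292–2320: 22 common + 7 leap = 22×365 + 7×366 = 10592 days.
Total: 155 + 10592 + 236 = 10983 days.
10983 is a multiple of 7, so July 29, 2291 falls on the same weekday: Wednesday.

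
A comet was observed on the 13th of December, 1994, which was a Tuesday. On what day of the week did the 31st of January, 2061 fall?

Monday

From December 13, 1994 to December 13, 2060: 66 years, of which 17 contain a Feb 29 — 49×365 + 17×366 = 24107 days.
(2000 is a leap year (divisible by 400).)
December 2060: 31 − 13 = 18 days remain.
January 1–31, 2061: 31 days.
Residual: 49 days.
Total: 24156 days.
24156 mod 7 = 6, so 6 days after Tuesday is Monday.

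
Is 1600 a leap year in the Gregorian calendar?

1600 is a leap year (divisible by 400).

Yes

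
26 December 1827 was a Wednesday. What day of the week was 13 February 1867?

Wednesday

Day-of-year of December 26, 1827: 360.
Day-of-year of February 13, 1867: 44.
1827 has 365 days, so 365 − 360 = 5 days remain in 1827.
Full years 1828–1866: 29 common + 10 leap = 29×365 + 10×366 = 14245 days.
Total: 5 + 14245 + 44 = 14294 days.
14294 is a multiple of 7, so 13 February 1867 falls on the same weekday: Wednesday.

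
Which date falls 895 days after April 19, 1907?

September 30, 1909

Count 895 days after April 19, 1907:
Day-of-year of April 19, 1907: 109.
Day-of-year of September 30, 1909: 273.
1907 has 365 days, so 365 − 109 = 256 days remain in 1907.
Full years: 1908: 366. Sum = 366.
Total: 256 + 366 + 273 = 895 days.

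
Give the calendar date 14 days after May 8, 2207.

May 22, 2207

Count 14 days after May 8, 2207:
Within May 2207: 22 − 8 = 14 days.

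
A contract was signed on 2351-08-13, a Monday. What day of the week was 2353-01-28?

Day-of-year of August 13, 2351: 225.
Day-of-year of January 28, 2353: 28.
2351 has 365 days, so 365 − 225 = 140 days remain in 2351.
Full years: 2352: 366. Sum = 366.
Total: 140 + 366 + 28 = 534 days.
534 mod 7 = 2, so 2 days after Monday is Wednesday.

Wednesday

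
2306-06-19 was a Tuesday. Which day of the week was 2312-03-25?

June 19, 2306 → June 19, 2307: 365 days.
June 19, 2307 → June 19, 2308: 366 days (2308 is a leap year).
June 19, 2308 → June 19, 2309: 365 days.
June 19, 2309 → June 19, 2310: 365 days.
June 19, 2310 → June 19, 2311: 365 days.
June 2311: 30 − 19 = 11 days remain.
Then July (31), August (31), September (30), October (31), November (30), December (31), January (31), February 2312 (29): 31 + 31 + 30 + 31 + 30 + 31 + 31 + 29 = 244 days.
March 1–25, 2312: 25 days.
Residual: 280 days.
Total: 2106 days.
2106 mod 7 = 6, so 6 days after Tuesday is Monday.

Monday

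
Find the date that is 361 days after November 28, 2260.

November 24, 2261

Count 361 days after November 28, 2260:
November 2260: 30 − 28 = 2 days remain.
Then 11 full months totalling 335 days.
November 1–24, 2261: 24 days.
Total: 2 + 335 + 24 = 361 days.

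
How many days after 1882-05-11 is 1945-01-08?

Day-of-year of May 11, 1882: 131.
Day-of-year of January 8, 1945: 8.
1882 has 365 days, so 365 − 131 = 234 days remain in 1882.
Full years 1883–1944: 47 common + 15 leap = 47×365 + 15×366 = 22645 days.
Total: 234 + 22645 + 8 = 22887 days.

22887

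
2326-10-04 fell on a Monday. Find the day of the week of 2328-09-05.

Wednesday

October 4, 2326 → October 4, 2327: 365 days.
October 2327: 31 − 4 = 27 days remain.
Then 10 full months totalling 305 days.
September 1–5, 2328: 5 days.
Residual: 337 days.
Total: 702 days.
702 mod 7 = 2, so 2 days after Monday is Wednesday.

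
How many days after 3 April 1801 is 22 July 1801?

110

April 1801: 30 − 3 = 27 days remain.
Then May (31), June (30): 31 + 30 = 61 days.
July 1–22, 1801: 22 days.
Total: 27 + 61 + 22 = 110 days.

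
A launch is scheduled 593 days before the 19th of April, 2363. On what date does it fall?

the 3rd of September, 2361

Count 593 days before April 19, 2363:
September 3, 2361 → September 3, 2362: 365 days.
September 2362: 30 − 3 = 27 days remain.
Then October (31), November (30), December (31), January (31), February 2363 (28), March (31): 31 + 30 + 31 + 31 + 28 + 31 = 182 days.
April 1–19, 2363: 19 days.
Residual: 228 days.
Total: 593 days.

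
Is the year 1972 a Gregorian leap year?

Yes

1972 is a leap year.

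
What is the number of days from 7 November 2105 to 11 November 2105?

4

Within November 2105: 11 − 7 = 4 days.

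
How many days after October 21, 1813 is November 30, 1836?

8441

Day-of-year of October 21, 1813: 294.
Day-of-year of November 30, 1836: 335.
1813 has 365 days, so 365 − 294 = 71 days remain in 1813.
Full years 1814–1835: 17 common + 5 leap = 17×365 + 5×366 = 8035 days.
Total: 71 + 8035 + 335 = 8441 days.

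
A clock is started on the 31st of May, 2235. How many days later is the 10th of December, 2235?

May 2235: 31 − 31 = 0 days remain.
Then June (30), July (31), August (31), September (30), October (31), November (30): 30 + 31 + 31 + 30 + 31 + 30 = 183 days.
December 1–10, 2235: 10 days.
Total: 0 + 183 + 10 = 193 days.

193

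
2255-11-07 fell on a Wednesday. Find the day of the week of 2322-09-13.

Day-of-year of November 7, 2255: 311.
Day-of-year of September 13, 2322: 256.
2255 has 365 days, so 365 − 311 = 54 days remain in 2255.
Full years 2256–2321: 50 common + 16 leap = 50×365 + 16×366 = 24106 days.
Total: 54 + 24106 + 256 = 24416 days.
24416 is a multiple of 7, so 2322-09-13 falls on the same weekday: Wednesday.

Wednesday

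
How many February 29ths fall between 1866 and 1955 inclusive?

21

Years divisible by 4: 1868, 1872, …, 1952 — 22 in all.
Of these, 1900 is divisible by 100 but not 400, so not leap.
Leap years: 22 − 1 = 21.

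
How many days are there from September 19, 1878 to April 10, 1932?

Day-of-year of September 19, 1878: 262.
Day-of-year of April 10, 1932: 101.
1878 has 365 days, so 365 − 262 = 103 days remain in 1878.
Full years 1879–1931: 41 common + 12 leap = 41×365 + 12×366 = 19357 days.
Total: 103 + 19357 + 101 = 19561 days.

19561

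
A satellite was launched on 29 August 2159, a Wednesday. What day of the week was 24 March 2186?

Day-of-year of August 29, 2159: 241.
Day-of-year of March 24, 2186: 83.
2159 has 365 days, so 365 − 241 = 124 days remain in 2159.
Full years 2160–2185: 19 common + 7 leap = 19×365 + 7×366 = 9497 days.
Total: 124 + 9497 + 83 = 9704 days.
9704 mod 7 = 2, so 2 days after Wednesday is Friday.

Friday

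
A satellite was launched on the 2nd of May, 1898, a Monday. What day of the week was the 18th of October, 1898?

Tuesday

May 1898: 31 − 2 = 29 days remain.
Then June (30), July (31), August (31), September (30): 30 + 31 + 31 + 30 = 122 days.
October 1–18, 1898: 18 days.
Total: 29 + 122 + 18 = 169 days.
169 mod 7 = 1, so 1 day after Monday is Tuesday.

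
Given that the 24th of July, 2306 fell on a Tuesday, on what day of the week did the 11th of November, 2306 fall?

Sunday

July 2306: 31 − 24 = 7 days remain.
Then August (31), September (30), October (31): 31 + 30 + 31 = 92 days.
November 1–11, 2306: 11 days.
Total: 7 + 92 + 11 = 110 days.
110 mod 7 = 5, so 5 days after Tuesday is Sunday.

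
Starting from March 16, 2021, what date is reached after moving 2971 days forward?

May 4, 2029

Count 2971 days after March 16, 2021:
From March 16, 2021 to March 16, 2029: 8 years, of which 2 contain a Feb 29 — 6×365 + 2×366 = 2922 days.
March 2029: 31 − 16 = 15 days remain.
Then April (30): 30 days.
May 1–4, 2029: 4 days.
Residual: 49 days.
Total: 2971 days.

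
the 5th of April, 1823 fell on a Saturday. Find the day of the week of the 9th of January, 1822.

Wednesday

Count forward from the earlier date (January 9, 1822) to the later (April 5, 1823):
January 9, 1822 → January 9, 1823: 365 days.
January 1823: 31 − 9 = 22 days remain.
Then February 1823 (28), March (31): 28 + 31 = 59 days.
April 1–5, 1823: 5 days.
Residual: 86 days.
Total: 451 days.
451 mod 7 = 3, so 3 days before Saturday is Wednesday.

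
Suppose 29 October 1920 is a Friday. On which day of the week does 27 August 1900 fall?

Count forward from the earlier date (August 27, 1900) to the later (October 29, 1920):
Day-of-year of August 27, 1900: 239.
Day-of-year of October 29, 1920: 303.
1900 has 365 days, so 365 − 239 = 126 days remain in 1900.
Full years 1901–1919: 15 common + 4 leap = 15×365 + 4×366 = 6939 days.
Total: 126 + 6939 + 303 = 7368 days.
7368 mod 7 = 4, so 4 days before Friday is Monday.

Monday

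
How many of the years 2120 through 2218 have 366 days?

24

Years divisible by 4: 2120, 2124, …, 2216 — 25 in all.
Of these, 2200 is divisible by 100 but not 400, so not leap.
Leap years: 25 − 1 = 24.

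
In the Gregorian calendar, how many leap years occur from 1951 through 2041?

23

Years divisible by 4: 1952, 1956, …, 2040 — 23 in all.
2000 is divisible by 400, so still leap.
No century exceptions apply. Count: 23.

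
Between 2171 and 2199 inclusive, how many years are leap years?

7

Years divisible by 4 in [2171, 2199]: 2172, 2176, 2180, 2184, 2188, 2192, 2196.
No century exceptions apply. Count: 7.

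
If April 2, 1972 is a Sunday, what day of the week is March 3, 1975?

Day-of-year of April 2, 1972: 93.
Day-of-year of March 3, 1975: 62.
1972 has 366 days, so 366 − 93 = 273 days remain in 1972.
Full years: 1973: 365; 1974: 365. Sum = 730.
Total: 273 + 730 + 62 = 1065 days.
1065 mod 7 = 1, so 1 day after Sunday is Monday.

Monday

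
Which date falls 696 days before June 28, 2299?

August 1, 2297

Count 696 days before June 28, 2299:
August 1, 2297 → August 1, 2298: 365 days.
August 2298: 31 − 1 = 30 days remain.
Then 9 full months totalling 273 days.
June 1–28, 2299: 28 days.
Residual: 331 days.
Total: 696 days.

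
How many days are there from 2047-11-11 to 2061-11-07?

Day-of-year of November 11, 2047: 315.
Day-of-year of November 7, 2061: 311.
2047 has 365 days, so 365 − 315 = 50 days remain in 2047.
Full years 2048–2060: 9 common + 4 leap = 9×365 + 4×366 = 4749 days.
Total: 50 + 4749 + 311 = 5110 days.

5110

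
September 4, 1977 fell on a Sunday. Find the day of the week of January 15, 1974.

Count forward from the earlier date (January 15, 1974) to the later (September 4, 1977):
January 15, 1974 → January 15, 1975: 365 days.
January 15, 1975 → January 15, 1976: 365 days.
January 15, 1976 → January 15, 1977: 366 days (1976 is a leap year).
January 1977: 31 − 15 = 16 days remain.
Then February 1977 (28), March (31), April (30), May (31), June (30), July (31), August (31): 28 + 31 + 30 + 31 + 30 + 31 + 31 = 212 days.
September 1–4, 1977: 4 days.
Residual: 232 days.
Total: 1328 days.
1328 mod 7 = 5, so 5 days before Sunday is Tuesday.

Tuesday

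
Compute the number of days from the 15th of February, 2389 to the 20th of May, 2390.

459

February 15, 2389 → February 15, 2390: 365 days.
February 2390: 28 − 15 = 13 days remain (2390 is not a leap year, so February has 28 days).
Then March (31), April (30): 31 + 30 = 61 days.
May 1–20, 2390: 20 days.
Residual: 94 days.
Total: 459 days.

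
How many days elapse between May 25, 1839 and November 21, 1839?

180

May 1839: 31 − 25 = 6 days remain.
Then June (30), July (31), August (31), September (30), October (31): 30 + 31 + 31 + 30 + 31 = 153 days.
November 1–21, 1839: 21 days.
Total: 6 + 153 + 21 = 180 days.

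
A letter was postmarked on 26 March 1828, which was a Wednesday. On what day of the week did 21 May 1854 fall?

Sunday

Day-of-year of March 26, 1828: 86.
Day-of-year of May 21, 1854: 141.
1828 has 366 days, so 366 − 86 = 280 days remain in 1828.
Full years 1829–1853: 19 common + 6 leap = 19×365 + 6×366 = 9131 days.
Total: 280 + 9131 + 141 = 9552 days.
9552 mod 7 = 4, so 4 days after Wednesday is Sunday.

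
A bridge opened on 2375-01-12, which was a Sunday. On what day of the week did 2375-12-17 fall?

January 2375: 31 − 12 = 19 days remain.
Then 10 full months totalling 303 days.
December 1–17, 2375: 17 days.
Total: 19 + 303 + 17 = 339 days.
339 mod 7 = 3, so 3 days after Sunday is Wednesday.

Wednesday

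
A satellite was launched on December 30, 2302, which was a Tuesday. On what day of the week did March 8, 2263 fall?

Count forward from the earlier date (March 8, 2263) to the later (December 30, 2302):
From March 8, 2263 to March 8, 2302: 39 years, of which 9 contain a Feb 29 — 30×365 + 9×366 = 14244 days.
(2300 is not a leap year (divisible by 100 but not 400).)
March 2302: 31 − 8 = 23 days remain.
Then April (30), May (31), June (30), July (31), August (31), September (30), October (31), November (30): 30 + 31 + 30 + 31 + 31 + 30 + 31 + 30 = 244 days.
December 1–30, 2302: 30 days.
Residual: 297 days.
Total: 14541 days.
14541 mod 7 = 2, so 2 days before Tuesday is Sunday.

Sunday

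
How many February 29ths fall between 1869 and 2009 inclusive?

34

Years divisible by 4: 1872, 1876, …, 2008 — 35 in all.
Of these, 1900 is divisible by 100 but not 400, so not leap.
2000 is divisible by 400, so still leap.
Leap years: 35 − 1 = 34.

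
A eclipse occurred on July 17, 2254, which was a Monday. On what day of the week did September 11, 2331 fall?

Day-of-year of July 17, 2254: 198.
Day-of-year of September 11, 2331: 254.
2254 has 365 days, so 365 − 198 = 167 days remain in 2254.
Full years 2255–2330: 58 common + 18 leap = 58×365 + 18×366 = 27758 days.
Total: 167 + 27758 + 254 = 28179 days.
28179 mod 7 = 4, so 4 days after Monday is Friday.

Friday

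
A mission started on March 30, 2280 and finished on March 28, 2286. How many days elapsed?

Day-of-year of March 30, 2280: 90.
Day-of-year of March 28, 2286: 87.
2280 has 366 days, so 366 − 90 = 276 days remain in 2280.
Full years: 2281: 365; 2282: 365; 2283: 365; 2284: 366; 2285: 365. Sum = 1826.
Total: 276 + 1826 + 87 = 2189 days.

2189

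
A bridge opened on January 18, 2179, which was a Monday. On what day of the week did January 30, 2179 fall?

Saturday

Within January 2179: 30 − 18 = 12 days.
12 mod 7 = 5, so 5 days after Monday is Saturday.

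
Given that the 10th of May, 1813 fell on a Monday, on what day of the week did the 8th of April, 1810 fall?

Count forward from the earlier date (April 8, 1810) to the later (May 10, 1813):
April 8, 1810 → April 8, 1811: 365 days.
April 8, 1811 → April 8, 1812: 366 days (1812 is a leap year).
April 8, 1812 → April 8, 1813: 365 days.
April 1813: 30 − 8 = 22 days remain.
May 1–10, 1813: 10 days.
Residual: 32 days.
Total: 1128 days.
1128 mod 7 = 1, so 1 day before Monday is Sunday.

Sunday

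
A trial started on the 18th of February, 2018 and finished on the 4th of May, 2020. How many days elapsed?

February 18, 2018 → February 18, 2019: 365 days.
February 18, 2019 → February 18, 2020: 365 days.
February 2020: 29 − 18 = 11 days remain (2020 is a leap year, so February has 29 days).
Then March (31), April (30): 31 + 30 = 61 days.
May 1–4, 2020: 4 days.
Residual: 76 days.
Total: 806 days.

806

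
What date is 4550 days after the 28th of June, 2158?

the 12th of December, 2170

Count 4550 days after June 28, 2158:
Day-of-year of June 28, 2158: 179.
Day-of-year of December 12, 2170: 346.
2158 has 365 days, so 365 − 179 = 186 days remain in 2158.
Full years 2159–2169: 8 common + 3 leap = 8×365 + 3×366 = 4018 days.
Total: 186 + 4018 + 346 = 4550 days.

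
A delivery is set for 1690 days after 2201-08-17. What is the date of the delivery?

2206-04-03

Count 1690 days after August 17, 2201:
Day-of-year of August 17, 2201: 229.
Day-of-year of April 3, 2206: 93.
2201 has 365 days, so 365 − 229 = 136 days remain in 2201.
Full years: 2202: 365; 2203: 365; 2204: 366; 2205: 365. Sum = 1461.
Total: 136 + 1461 + 93 = 1690 days.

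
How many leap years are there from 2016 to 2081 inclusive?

Years divisible by 4: 2016, 2020, …, 2080 — 17 in all.
No century exceptions apply. Count: 17.

17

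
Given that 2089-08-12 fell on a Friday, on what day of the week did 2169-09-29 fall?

Day-of-year of August 12, 2089: 224.
Day-of-year of September 29, 2169: 272.
2089 has 365 days, so 365 − 224 = 141 days remain in 2089.
Full years 2090–2168: 60 common + 19 leap = 60×365 + 19×366 = 28854 days.
Total: 141 + 28854 + 272 = 29267 days.
29267 is a multiple of 7, so 2169-09-29 falls on the same weekday: Friday.

Friday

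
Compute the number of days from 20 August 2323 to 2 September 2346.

8414

Day-of-year of August 20, 2323: 232.
Day-of-year of September 2, 2346: 245.
2323 has 365 days, so 365 − 232 = 133 days remain in 2323.
Full years 2324–2345: 16 common + 6 leap = 16×365 + 6×366 = 8036 days.
Total: 133 + 8036 + 245 = 8414 days.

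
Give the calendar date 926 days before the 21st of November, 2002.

the 9th of May, 2000

Count 926 days before November 21, 2002:
May 9, 2000 → May 9, 2001: 365 days.
May 9, 2001 → May 9, 2002: 365 days.
May 2002: 31 − 9 = 22 days remain.
Then June (30), July (31), August (31), September (30), October (31): 30 + 31 + 31 + 30 + 31 = 153 days.
November 1–21, 2002: 21 days.
Residual: 196 days.
Total: 926 days.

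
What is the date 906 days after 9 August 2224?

1 February 2227

Count 906 days after August 9, 2224:
August 9, 2224 → August 9, 2225: 365 days.
August 9, 2225 → August 9, 2226: 365 days.
August 2226: 31 − 9 = 22 days remain.
Then September (30), October (31), November (30), December (31), January (31): 30 + 31 + 30 + 31 + 31 = 153 days.
February 1, 2227: 1 day (2227 is not a leap year).
Residual: 176 days.
Total: 906 days.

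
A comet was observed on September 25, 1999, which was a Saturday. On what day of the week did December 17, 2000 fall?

Day-of-year of September 25, 1999: 268.
Day-of-year of December 17, 2000: 352.
1999 has 365 days, so 365 − 268 = 97 days remain in 1999.
Total: 97 + 352 = 449 days.
449 mod 7 = 1, so 1 day after Saturday is Sunday.

Sunday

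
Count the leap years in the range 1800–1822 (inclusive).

Years divisible by 4 in [1800, 1822]: 1800, 1804, 1808, 1812, 1816, 1820.
Of these, 1800 is divisible by 100 but not 400, so not leap.
Leap years: 6 − 1 = 5.

5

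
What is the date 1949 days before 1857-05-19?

1852-01-17

Count 1949 days before May 19, 1857:
Day-of-year of January 17, 1852: 17.
Day-of-year of May 19, 1857: 139.
1852 has 366 days, so 366 − 17 = 349 days remain in 1852.
Full years: 1853: 365; 1854: 365; 1855: 365; 1856: 366. Sum = 1461.
Total: 349 + 1461 + 139 = 1949 days.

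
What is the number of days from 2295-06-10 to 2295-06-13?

3

Within June 2295: 13 − 10 = 3 days.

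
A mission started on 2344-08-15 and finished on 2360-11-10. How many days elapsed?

From August 15, 2344 to August 15, 2360: 16 years, of which 4 contain a Feb 29 — 12×365 + 4×366 = 5844 days.
August 2360: 31 − 15 = 16 days remain.
Then September (30), October (31): 30 + 31 = 61 days.
November 1–10, 2360: 10 days.
Residual: 87 days.
Total: 5931 days.

5931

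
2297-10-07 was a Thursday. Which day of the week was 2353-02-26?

From October 7, 2297 to October 7, 2352: 55 years, of which 13 contain a Feb 29 — 42×365 + 13×366 = 20088 days.
(2300 is not a leap year (divisible by 100 but not 400).)
October 2352: 31 − 7 = 24 days remain.
Then November (30), December (31), January (31): 30 + 31 + 31 = 92 days.
February 1–26, 2353: 26 days (2353 is not a leap year).
Residual: 142 days.
Total: 20230 days.
20230 is a multiple of 7, so 2353-02-26 falls on the same weekday: Thursday.

Thursday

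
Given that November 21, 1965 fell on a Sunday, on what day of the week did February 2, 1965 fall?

Count forward from the earlier date (February 2, 1965) to the later (November 21, 1965):
February 1965: 28 − 2 = 26 days remain (1965 is not a leap year, so February has 28 days).
Then March (31), April (30), May (31), June (30), July (31), August (31), September (30), October (31): 31 + 30 + 31 + 30 + 31 + 31 + 30 + 31 = 245 days.
November 1–21, 1965: 21 days.
Total: 26 + 245 + 21 = 292 days.
292 mod 7 = 5, so 5 days before Sunday is Tuesday.

Tuesday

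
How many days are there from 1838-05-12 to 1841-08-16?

Day-of-year of May 12, 1838: 132.
Day-of-year of August 16, 1841: 228.
1838 has 365 days, so 365 − 132 = 233 days remain in 1838.
Full years: 1839: 365; 1840: 366. Sum = 731.
Total: 233 + 731 + 228 = 1192 days.

1192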